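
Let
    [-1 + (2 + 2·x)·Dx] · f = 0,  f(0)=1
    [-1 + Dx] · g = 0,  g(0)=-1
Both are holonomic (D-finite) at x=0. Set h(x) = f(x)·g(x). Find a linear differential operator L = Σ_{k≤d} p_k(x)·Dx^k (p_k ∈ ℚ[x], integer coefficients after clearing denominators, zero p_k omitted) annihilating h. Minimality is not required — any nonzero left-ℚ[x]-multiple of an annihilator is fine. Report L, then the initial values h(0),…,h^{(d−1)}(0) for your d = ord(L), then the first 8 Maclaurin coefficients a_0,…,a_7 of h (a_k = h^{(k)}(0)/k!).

L = (-3 - 2·x) + (2 + 2·x)·Dx  (order 1).
h: a_k = -1, -3/2, -7/8, -17/48, -11/128, -107/3840, 89/46080, -1123/215040, …
ICs: h(0) = -1.

f: a_k = 1, 1/2, -1/8, 1/16, -5/128, 7/256, -21/1024, 33/2048, …
g: a_k = -1, -1, -1/2, -1/6, -1/24, -1/120, -1/720, -1/5040, …
Sym-product of L_f,L_g gives L₀ (≤ ord 1).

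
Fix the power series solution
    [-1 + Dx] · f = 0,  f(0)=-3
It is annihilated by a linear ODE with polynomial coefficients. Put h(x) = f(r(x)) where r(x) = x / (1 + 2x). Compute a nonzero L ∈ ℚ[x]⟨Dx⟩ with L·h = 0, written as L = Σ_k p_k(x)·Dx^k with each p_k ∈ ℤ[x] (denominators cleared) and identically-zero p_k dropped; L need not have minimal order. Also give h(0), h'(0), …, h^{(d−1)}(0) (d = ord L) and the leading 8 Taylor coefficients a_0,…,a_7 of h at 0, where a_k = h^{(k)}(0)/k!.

L = -1 + (1 + 4·x + 4·x^2)·Dx  (order 1).
h: a_k = -3, -3, 9/2, -13/2, 71/8, -441/40, 2699/240, -9157/1680, …
ICs: h(0) = -3.

f: a_k = -3, -3, -3/2, -1/2, -1/8, -1/40, -1/240, -1/1680, …
Change of var in L_f (x↦r) gives L₀.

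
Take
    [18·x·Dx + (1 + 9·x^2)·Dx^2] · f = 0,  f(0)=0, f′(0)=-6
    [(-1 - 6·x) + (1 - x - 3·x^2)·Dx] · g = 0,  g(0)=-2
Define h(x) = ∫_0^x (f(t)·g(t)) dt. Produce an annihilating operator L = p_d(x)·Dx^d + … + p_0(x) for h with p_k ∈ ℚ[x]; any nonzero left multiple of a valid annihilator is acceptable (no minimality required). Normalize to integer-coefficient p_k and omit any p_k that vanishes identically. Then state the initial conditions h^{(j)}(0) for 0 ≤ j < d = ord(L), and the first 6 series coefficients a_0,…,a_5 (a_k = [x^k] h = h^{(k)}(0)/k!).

f: a_k = 0, -6, 0, 18, 0, -486/5, …
g: a_k = -2, -2, -8, -14, -38, -80, …
h₀=f·g: eliminate ⇒ L₀, order ≤ 2·1.
h=∫₀ˣh₀: take L = L₀·Dx.
L = (6 + 18·x + 162·x^2)·Dx + (2 - 6·x + 36·x^2 + 162·x^3)·Dx^2 + (-1 + x - 6·x^2 + 9·x^3 + 27·x^4)·Dx^3  (order 3).
h: a_k = 0, 0, 6, 4, 3, 48/5, …
ICs: h(0) = 0, h′(0) = 0, h′′(0) = 12.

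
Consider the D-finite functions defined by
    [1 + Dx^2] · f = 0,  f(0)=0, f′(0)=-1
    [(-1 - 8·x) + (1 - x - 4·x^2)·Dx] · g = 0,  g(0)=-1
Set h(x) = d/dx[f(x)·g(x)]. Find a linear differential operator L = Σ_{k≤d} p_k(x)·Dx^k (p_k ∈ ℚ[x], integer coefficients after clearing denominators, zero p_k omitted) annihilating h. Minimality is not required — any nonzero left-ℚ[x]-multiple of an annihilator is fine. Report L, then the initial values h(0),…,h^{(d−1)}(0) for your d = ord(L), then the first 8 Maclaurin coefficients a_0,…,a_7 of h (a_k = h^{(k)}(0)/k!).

L = (159 - 2·x - 7·x^2 + 8·x^3 + 16·x^4) + (22 + 178·x + 24·x^2 + 64·x^3)·Dx + (-7 + 6·x + 25·x^2 + 8·x^3 + 16·x^4)·Dx^2  (order 2).
h: a_k = 1, 2, 29/2, 106/3, 1127/8, 7621/20, 888089/720, 2168417/630, …
ICs: h(0) = 1, h′(0) = 2.

f: a_k = 0, -1, 0, 1/6, 0, -1/120, 0, 1/5040, …
g: a_k = -1, -1, -5, -9, -29, -65, -181, -441, …
f·g: L₀ = L_f ⊗_s L_g, ord ≤ 2·1.
Derive L from L₀ (diff closure).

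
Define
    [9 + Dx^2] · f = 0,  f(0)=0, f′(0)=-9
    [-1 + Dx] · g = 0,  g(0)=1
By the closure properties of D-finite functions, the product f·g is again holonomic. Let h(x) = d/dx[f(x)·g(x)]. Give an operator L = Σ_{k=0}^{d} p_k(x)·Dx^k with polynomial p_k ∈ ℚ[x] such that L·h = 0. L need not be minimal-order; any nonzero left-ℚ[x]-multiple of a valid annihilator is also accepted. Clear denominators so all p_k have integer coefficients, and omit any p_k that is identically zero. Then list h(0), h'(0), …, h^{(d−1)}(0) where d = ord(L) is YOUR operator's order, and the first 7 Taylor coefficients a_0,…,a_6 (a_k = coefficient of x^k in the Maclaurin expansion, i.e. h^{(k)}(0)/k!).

f: a_k = 0, -9, 0, 27/2, 0, -243/40, 0, …
g: a_k = 1, 1, 1/2, 1/6, 1/24, 1/120, 1/720, …
h₀=f·g: eliminate ⇒ L₀, order ≤ 2·1.
Differentiate: ansatz ord ≤ ord L₀ ⇒ L.
L = 10 - 2·Dx + Dx^2  (order 2).
h: a_k = -9, -18, 27, 48, 3/2, -117/5, -83/10, …
ICs: h(0) = -9, h′(0) = -18.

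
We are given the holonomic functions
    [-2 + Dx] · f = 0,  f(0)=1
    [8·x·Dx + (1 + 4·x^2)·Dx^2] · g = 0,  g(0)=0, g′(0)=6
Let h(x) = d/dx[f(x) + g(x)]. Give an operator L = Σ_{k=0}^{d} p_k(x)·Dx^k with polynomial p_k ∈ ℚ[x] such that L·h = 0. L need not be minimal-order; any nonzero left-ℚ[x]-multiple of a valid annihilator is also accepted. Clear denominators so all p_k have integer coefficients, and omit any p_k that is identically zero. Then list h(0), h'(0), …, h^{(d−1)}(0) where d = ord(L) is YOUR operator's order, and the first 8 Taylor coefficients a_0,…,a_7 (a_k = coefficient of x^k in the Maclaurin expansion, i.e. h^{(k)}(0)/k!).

f: a_k = 1, 2, 2, 4/3, 2/3, 4/15, 4/45, 8/315, …
g: a_k = 0, 6, 0, -8, 0, 96/5, 0, -384/7, …
f+g: L₀ = lclm(L_f,L_g), ord ≤ 1+2.
Differentiate: ansatz ord ≤ ord L₀ ⇒ L.
L = (8 - 32·x - 32·x^2) + (-6 + 12·x + 8·x^2 - 16·x^3)·Dx + (1 + 2·x + 4·x^2 + 8·x^3)·Dx^2  (order 2).
h: a_k = 8, 4, -20, 8/3, 292/3, 8/15, -17272/45, 16/315, …
ICs: h(0) = 8, h′(0) = 4.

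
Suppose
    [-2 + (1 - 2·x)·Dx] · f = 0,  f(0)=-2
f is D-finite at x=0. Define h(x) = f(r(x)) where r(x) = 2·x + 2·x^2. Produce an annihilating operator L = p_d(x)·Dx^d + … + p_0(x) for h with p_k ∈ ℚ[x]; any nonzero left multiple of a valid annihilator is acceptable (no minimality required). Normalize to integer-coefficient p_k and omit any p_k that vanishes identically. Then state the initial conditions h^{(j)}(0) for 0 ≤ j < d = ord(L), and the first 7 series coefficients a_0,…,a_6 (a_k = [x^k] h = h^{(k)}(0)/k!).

L = (4 + 8·x) + (-1 + 4·x + 4·x^2)·Dx  (order 1).
h: a_k = -2, -8, -40, -192, -928, -4480, -21632, …
ICs: h(0) = -2.

f: a_k = -2, -4, -8, -16, -32, -64, -128, …
Change of var in L_f (x↦r) gives L₀.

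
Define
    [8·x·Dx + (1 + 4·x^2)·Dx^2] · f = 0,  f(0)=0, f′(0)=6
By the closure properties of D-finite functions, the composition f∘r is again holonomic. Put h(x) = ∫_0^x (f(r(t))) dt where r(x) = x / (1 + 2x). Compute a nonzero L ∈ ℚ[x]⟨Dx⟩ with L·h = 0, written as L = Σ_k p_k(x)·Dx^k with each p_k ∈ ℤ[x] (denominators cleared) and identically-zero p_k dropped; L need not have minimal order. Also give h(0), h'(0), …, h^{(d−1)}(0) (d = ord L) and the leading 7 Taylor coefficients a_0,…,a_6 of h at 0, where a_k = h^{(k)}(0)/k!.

L = (4 + 16·x)·Dx^2 + (1 + 4·x + 8·x^2)·Dx^3  (order 3).
h: a_k = 0, 0, 3, -4, 4, 0, -64/5, …
ICs: h(0) = 0, h′(0) = 0, h′′(0) = 6.

f: a_k = 0, 6, 0, -8, 0, 96/5, 0, …
Substitute x→r, Dx→(1/r')Dx; clear ⇒ L₀.
∫: right-multiply L₀ by Dx.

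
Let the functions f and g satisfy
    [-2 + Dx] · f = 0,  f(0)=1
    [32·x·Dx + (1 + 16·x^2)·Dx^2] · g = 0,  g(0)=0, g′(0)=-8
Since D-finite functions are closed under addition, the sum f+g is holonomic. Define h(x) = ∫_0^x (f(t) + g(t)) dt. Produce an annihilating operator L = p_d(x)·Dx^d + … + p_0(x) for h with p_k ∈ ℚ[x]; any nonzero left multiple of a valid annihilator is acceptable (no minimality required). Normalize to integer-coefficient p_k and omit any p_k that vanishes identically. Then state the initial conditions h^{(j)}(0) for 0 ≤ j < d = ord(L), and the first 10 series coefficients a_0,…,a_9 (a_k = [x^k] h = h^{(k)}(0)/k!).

f: a_k = 1, 2, 2, 4/3, 2/3, 4/15, 4/45, 8/315, 2/315, 4/2835, …
g: a_k = 0, -8, 0, 128/3, 0, -2048/5, 0, 32768/7, 0, -524288/9, …
Sum ⇒ L₀ = lclm(L_f,L_g) in ℚ(x)⟨Dx⟩.
h=∫₀ˣh₀: take L = L₀·Dx.
L = (32 - 64·x - 1536·x^2 - 1024·x^3)·Dx^2 + (-18 + 704·x^2 - 512·x^4)·Dx^3 + (1 + 16·x + 32·x^2 + 256·x^3 + 256·x^4)·Dx^4  (order 4).
h: a_k = 0, 1, -3, 2/3, 11, 2/15, -614/9, 4/315, 184321/315, 2/2835, …
ICs: h(0) = 0, h′(0) = 1, h′′(0) = -6, h′′′(0) = 4.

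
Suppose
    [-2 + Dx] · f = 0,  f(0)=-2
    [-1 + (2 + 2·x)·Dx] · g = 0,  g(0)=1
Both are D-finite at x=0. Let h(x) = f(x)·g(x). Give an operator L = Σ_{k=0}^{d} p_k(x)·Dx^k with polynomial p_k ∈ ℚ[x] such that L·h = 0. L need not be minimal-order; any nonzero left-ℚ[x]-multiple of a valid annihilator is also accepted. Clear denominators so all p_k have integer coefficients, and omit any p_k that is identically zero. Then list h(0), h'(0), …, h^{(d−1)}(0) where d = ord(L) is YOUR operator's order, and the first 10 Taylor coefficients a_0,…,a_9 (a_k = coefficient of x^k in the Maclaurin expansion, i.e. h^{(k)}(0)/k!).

L = (-5 - 4·x) + (2 + 2·x)·Dx  (order 1).
h: a_k = -2, -5, -23/4, -103/24, -449/192, -1949/1920, -1643/4608, -36047/322560, -135617/5160960, -815221/92897280, …
ICs: h(0) = -2.

f: a_k = -2, -4, -4, -8/3, -4/3, -8/15, -8/45, -16/315, -4/315, -8/2835, …
g: a_k = 1, 1/2, -1/8, 1/16, -5/128, 7/256, -21/1024, 33/2048, -429/32768, 715/65536, …
Product ⇒ symmetric product L₀, ord ≤ 1.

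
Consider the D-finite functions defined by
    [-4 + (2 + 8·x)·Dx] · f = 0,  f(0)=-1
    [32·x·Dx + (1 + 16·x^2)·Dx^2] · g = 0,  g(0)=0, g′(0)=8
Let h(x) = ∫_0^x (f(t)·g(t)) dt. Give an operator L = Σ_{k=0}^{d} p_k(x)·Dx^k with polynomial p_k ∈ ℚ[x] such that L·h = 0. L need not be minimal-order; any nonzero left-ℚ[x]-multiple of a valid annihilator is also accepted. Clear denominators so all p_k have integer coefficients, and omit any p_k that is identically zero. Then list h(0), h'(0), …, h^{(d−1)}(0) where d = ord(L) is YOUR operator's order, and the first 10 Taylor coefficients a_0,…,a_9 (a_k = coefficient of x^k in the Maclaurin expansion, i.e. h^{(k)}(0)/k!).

L = (12 - 64·x - 64·x^2)·Dx + (-4 + 16·x + 192·x^2 + 256·x^3)·Dx^2 + (1 + 8·x + 32·x^2 + 128·x^3 + 256·x^4)·Dx^3  (order 3).
h: a_k = 0, 0, -4, -16/3, 44/3, 32/3, -3112/45, -13088/105, 75412/105, 714688/945, …
ICs: h(0) = 0, h′(0) = 0, h′′(0) = -8.

f: a_k = -1, -2, 2, -4, 10, -28, 84, -264, 858, -2860, …
g: a_k = 0, 8, 0, -128/3, 0, 2048/5, 0, -32768/7, 0, 524288/9, …
Sym-product of L_f,L_g gives L₀ (≤ ord 2).
h=∫₀ˣh₀: take L = L₀·Dx.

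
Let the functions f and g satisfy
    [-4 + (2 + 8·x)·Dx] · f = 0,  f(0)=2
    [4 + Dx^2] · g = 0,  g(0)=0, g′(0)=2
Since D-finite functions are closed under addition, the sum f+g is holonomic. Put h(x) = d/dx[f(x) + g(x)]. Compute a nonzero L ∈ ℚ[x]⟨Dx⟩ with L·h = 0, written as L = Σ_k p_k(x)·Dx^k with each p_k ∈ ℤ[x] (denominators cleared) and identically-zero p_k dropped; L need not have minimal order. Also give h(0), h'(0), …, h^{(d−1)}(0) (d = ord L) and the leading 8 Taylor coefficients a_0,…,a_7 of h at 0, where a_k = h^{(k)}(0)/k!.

L = (-32 - 16·x - 32·x^2) + (-4 - 24·x - 48·x^2 - 64·x^3)·Dx + (-8 - 4·x - 8·x^2)·Dx^2 + (-1 - 6·x - 12·x^2 - 16·x^3)·Dx^3  (order 3).
h: a_k = 6, -8, 20, -80, 844/3, -1008, 166312/45, -13728, …
ICs: h(0) = 6, h′(0) = -8, h′′(0) = 40.

f: a_k = 2, 4, -4, 8, -20, 56, -168, 528, …
g: a_k = 0, 2, 0, -4/3, 0, 4/15, 0, -8/315, …
L₀ := lclm(L_f,L_g); ord L₀ ≤ 1+2.
h=h₀': d/dx-closure on L₀ ⇒ L.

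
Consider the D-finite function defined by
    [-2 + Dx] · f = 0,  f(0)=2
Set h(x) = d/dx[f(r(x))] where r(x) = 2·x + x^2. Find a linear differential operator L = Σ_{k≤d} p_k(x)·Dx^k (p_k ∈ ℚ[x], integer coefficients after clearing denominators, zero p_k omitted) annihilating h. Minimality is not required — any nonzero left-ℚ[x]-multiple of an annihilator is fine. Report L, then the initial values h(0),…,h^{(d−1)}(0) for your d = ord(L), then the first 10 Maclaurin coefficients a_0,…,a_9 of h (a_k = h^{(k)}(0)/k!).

f: a_k = 2, 4, 4, 8/3, 4/3, 8/15, 8/45, 16/315, 4/315, 8/2835, …
L₀ from L_f via x↦r, Dx↦r'^{-1}Dx.
h₀' ⇒ L via d/dx closure of L₀.
L = (5 + 8·x + 4·x^2) + (-1 - x)·Dx  (order 1).
h: a_k = 8, 40, 112, 688/3, 1136/3, 7984/15, 5920/9, 230176/315, 233488/315, 281392/405, …
ICs: h(0) = 8.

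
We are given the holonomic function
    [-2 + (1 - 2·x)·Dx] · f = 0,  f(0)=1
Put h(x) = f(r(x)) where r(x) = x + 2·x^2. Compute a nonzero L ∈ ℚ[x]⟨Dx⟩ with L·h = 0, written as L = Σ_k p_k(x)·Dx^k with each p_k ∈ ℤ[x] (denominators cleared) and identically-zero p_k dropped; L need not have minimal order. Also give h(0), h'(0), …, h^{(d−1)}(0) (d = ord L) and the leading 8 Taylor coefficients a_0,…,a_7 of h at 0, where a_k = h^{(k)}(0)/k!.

f: a_k = 1, 2, 4, 8, 16, 32, 64, 128, …
Substitute x→r, Dx→(1/r')Dx; clear ⇒ L₀.
L = (2 + 8·x) + (-1 + 2·x + 4·x^2)·Dx  (order 1).
h: a_k = 1, 2, 8, 24, 80, 256, 832, 2688, …
ICs: h(0) = 1.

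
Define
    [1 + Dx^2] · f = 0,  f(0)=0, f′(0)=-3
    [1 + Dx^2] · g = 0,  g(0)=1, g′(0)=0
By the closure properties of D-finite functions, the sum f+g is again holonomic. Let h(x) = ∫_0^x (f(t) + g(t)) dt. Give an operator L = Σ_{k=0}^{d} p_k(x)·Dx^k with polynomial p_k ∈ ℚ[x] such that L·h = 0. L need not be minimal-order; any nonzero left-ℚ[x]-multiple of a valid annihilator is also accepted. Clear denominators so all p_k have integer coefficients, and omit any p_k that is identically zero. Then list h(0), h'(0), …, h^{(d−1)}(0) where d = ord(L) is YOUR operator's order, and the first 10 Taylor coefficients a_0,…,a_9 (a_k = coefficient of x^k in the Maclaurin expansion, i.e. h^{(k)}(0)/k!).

f: a_k = 0, -3, 0, 1/2, 0, -1/40, 0, 1/1680, 0, -1/120960, …
g: a_k = 1, 0, -1/2, 0, 1/24, 0, -1/720, 0, 1/40320, 0, …
Weyl lclm of L_f,L_g ⇒ L₀ (ord ≤ 4).
∫: right-multiply L₀ by Dx.
L = Dx + Dx^3  (order 3).
h: a_k = 0, 1, -3/2, -1/6, 1/8, 1/120, -1/240, -1/5040, 1/13440, 1/362880, …
ICs: h(0) = 0, h′(0) = 1, h′′(0) = -3.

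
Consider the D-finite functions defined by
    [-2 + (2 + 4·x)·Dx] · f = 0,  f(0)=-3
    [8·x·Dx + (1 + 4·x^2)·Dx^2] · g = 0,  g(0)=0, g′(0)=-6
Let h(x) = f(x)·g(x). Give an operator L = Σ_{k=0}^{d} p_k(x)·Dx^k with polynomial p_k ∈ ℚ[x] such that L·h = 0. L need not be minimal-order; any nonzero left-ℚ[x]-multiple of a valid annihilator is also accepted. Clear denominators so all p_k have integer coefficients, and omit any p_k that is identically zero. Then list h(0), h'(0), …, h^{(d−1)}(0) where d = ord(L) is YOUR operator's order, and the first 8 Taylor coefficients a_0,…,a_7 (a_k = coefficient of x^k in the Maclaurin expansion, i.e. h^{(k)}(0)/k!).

f: a_k = -3, -3, 3/2, -3/2, 15/8, -21/8, 63/16, -99/16, …
g: a_k = 0, -6, 0, 8, 0, -96/5, 0, 384/7, …
Product ⇒ symmetric product L₀, ord ≤ 2.
L = (3 - 8·x - 4·x^2) + (-2 + 4·x + 24·x^2 + 16·x^3)·Dx + (1 + 4·x + 8·x^2 + 16·x^3 + 16·x^4)·Dx^2  (order 2).
h: a_k = 0, 18, 18, -33, -15, 1167/20, 1227/20, -56559/280, …
ICs: h(0) = 0, h′(0) = 18.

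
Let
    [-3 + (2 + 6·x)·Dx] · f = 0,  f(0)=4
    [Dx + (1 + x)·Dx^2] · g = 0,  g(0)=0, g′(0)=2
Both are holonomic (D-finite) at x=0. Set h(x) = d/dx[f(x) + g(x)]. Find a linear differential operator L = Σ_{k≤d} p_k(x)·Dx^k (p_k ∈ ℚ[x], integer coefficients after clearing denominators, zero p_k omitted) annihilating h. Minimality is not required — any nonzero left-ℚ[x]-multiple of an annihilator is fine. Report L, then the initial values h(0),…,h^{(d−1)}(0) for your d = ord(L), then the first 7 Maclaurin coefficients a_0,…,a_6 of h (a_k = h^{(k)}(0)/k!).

f: a_k = 4, 6, -9/2, 27/4, -405/32, 1701/64, -15309/256, …
g: a_k = 0, 2, -1, 2/3, -1/2, 2/5, -1/3, …
f+g: L₀ = lclm(L_f,L_g), ord ≤ 1+2.
h=h₀': d/dx-closure on L₀ ⇒ L.
L = (-15 + 9·x) + (-19 - 6·x + 45·x^2)·Dx + (-2 - 2·x + 18·x^2 + 18·x^3)·Dx^2  (order 2).
h: a_k = 8, -11, 89/4, -421/8, 8633/64, -46183/128, 506221/512, …
ICs: h(0) = 8, h′(0) = -11.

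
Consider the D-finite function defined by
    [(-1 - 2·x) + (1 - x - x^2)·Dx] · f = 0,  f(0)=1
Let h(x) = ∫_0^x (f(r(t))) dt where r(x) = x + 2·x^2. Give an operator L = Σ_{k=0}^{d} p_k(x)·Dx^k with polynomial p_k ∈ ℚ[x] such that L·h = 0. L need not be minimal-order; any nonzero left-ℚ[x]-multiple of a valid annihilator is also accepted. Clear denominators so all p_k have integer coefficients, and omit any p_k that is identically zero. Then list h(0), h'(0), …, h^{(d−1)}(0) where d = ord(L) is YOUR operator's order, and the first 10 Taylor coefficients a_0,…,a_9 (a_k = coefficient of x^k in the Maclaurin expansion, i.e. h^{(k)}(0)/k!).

f: a_k = 1, 1, 2, 3, 5, 8, 13, 21, 34, 55, …
L₀ from L_f via x↦r, Dx↦r'^{-1}Dx.
h=∫₀ˣh₀: take L = L₀·Dx.
L = (1 + 6·x + 12·x^2 + 16·x^3)·Dx + (-1 + x + 3·x^2 + 4·x^3 + 4·x^4)·Dx^2  (order 2).
h: a_k = 0, 1, 1/2, 4/3, 11/4, 31/5, 14, 237/7, 657/8, 1828/9, …
ICs: h(0) = 0, h′(0) = 1.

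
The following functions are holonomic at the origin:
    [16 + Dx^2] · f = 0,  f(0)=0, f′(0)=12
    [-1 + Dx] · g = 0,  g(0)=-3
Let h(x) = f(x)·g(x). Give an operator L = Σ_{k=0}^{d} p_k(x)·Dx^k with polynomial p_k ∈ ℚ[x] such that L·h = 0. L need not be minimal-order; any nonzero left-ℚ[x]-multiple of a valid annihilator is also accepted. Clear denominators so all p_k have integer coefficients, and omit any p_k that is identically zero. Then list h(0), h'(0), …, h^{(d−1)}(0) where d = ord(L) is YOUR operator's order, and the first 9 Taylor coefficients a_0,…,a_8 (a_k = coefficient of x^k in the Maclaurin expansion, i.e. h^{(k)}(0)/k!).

L = 17 - 2·Dx + Dx^2  (order 2).
h: a_k = 0, -36, -36, 78, 90, -303/10, -611/10, -727/140, 69/4, …
ICs: h(0) = 0, h′(0) = -36.

f: a_k = 0, 12, 0, -32, 0, 128/5, 0, -1024/105, 0, …
g: a_k = -3, -3, -3/2, -1/2, -1/8, -1/40, -1/240, -1/1680, -1/13440, …
Sym-product of L_f,L_g gives L₀ (≤ ord 2).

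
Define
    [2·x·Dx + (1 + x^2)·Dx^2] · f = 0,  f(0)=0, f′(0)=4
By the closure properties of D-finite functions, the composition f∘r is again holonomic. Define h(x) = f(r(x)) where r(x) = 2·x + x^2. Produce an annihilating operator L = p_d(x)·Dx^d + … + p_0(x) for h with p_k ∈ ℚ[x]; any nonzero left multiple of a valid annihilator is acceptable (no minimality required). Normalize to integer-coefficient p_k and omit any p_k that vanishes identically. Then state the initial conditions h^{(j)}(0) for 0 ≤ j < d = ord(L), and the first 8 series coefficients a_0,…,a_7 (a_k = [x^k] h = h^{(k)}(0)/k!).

f: a_k = 0, 4, 0, -4/3, 0, 4/5, 0, -4/7, …
Substitute x→r, Dx→(1/r')Dx; clear ⇒ L₀.
L = (-1 + 8·x + 16·x^2 + 12·x^3 + 3·x^4)·Dx + (1 + x + 4·x^2 + 8·x^3 + 5·x^4 + x^5)·Dx^2  (order 2).
h: a_k = 0, 8, 4, -32/3, -16, 88/5, 188/3, -64/7, …
ICs: h(0) = 0, h′(0) = 8.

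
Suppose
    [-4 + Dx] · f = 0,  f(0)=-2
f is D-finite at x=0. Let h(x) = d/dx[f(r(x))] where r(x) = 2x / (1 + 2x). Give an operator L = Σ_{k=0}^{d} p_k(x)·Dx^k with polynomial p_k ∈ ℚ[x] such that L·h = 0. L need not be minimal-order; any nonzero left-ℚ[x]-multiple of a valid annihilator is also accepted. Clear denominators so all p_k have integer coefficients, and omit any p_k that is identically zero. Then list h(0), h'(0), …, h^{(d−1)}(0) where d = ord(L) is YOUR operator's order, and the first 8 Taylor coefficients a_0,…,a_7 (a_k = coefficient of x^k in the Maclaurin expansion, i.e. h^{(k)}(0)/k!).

f: a_k = -2, -8, -16, -64/3, -64/3, -256/15, -512/45, -2048/315, …
Change of var in L_f (x↦r) gives L₀.
Differentiate: ansatz ord ≤ ord L₀ ⇒ L.
L = (4 - 8·x) + (-1 - 4·x - 4·x^2)·Dx  (order 1).
h: a_k = -16, -64, 64, 512/3, -1792/3, 11264/15, 17408/45, -1294336/315, …
ICs: h(0) = -16.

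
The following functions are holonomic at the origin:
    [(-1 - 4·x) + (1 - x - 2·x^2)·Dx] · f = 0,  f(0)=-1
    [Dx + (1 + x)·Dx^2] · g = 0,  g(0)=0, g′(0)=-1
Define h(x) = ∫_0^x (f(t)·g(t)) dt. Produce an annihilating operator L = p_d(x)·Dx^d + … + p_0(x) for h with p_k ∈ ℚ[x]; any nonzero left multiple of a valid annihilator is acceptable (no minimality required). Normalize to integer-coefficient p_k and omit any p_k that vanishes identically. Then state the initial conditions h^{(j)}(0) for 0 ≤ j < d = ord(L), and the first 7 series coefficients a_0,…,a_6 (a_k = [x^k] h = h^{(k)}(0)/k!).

L = (5 + 8·x)·Dx + (1 + 11·x + 10·x^2)·Dx^2 + (-1 + 3·x^2 + 2·x^3)·Dx^3  (order 3).
h: a_k = 0, 0, 1/2, 1/6, 17/24, 43/60, 63/40, …
ICs: h(0) = 0, h′(0) = 0, h′′(0) = 1.

f: a_k = -1, -1, -3, -5, -11, -21, -43, …
g: a_k = 0, -1, 1/2, -1/3, 1/4, -1/5, 1/6, …
L₀ := L_f ⊗_s L_g (sym. prod.), ord ≤ 2.
Integrate: L := L₀·Dx.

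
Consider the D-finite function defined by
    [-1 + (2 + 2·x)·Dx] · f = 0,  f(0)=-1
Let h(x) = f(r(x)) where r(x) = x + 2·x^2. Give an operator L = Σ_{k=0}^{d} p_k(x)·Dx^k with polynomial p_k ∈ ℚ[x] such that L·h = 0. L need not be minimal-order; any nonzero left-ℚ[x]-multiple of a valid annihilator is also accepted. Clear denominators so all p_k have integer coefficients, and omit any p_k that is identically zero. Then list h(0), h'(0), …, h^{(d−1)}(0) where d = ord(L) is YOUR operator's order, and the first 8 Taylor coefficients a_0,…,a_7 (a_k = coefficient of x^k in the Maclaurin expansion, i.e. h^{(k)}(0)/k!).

f: a_k = -1, -1/2, 1/8, -1/16, 5/128, -7/256, 21/1024, -33/2048, …
L₀ from L_f via x↦r, Dx↦r'^{-1}Dx.
L = (-1 - 4·x) + (2 + 2·x + 4·x^2)·Dx  (order 1).
h: a_k = -1, -1/2, -7/8, 7/16, 21/128, -119/256, 189/1024, 791/2048, …
ICs: h(0) = -1.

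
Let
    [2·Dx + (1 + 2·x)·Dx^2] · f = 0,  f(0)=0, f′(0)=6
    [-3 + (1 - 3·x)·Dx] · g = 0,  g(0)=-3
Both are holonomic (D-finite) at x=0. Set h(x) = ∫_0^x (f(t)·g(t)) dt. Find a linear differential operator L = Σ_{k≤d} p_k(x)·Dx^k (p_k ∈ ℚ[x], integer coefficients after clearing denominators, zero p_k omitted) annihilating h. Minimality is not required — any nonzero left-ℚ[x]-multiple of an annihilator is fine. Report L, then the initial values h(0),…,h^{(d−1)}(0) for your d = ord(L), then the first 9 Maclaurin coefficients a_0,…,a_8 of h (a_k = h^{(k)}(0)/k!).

L = 6·Dx + (4 + 18·x)·Dx^2 + (-1 + x + 6·x^2)·Dx^3  (order 3).
h: a_k = 0, 0, -9, -12, -33, -72, -948/5, -16584/35, -44253/35, …
ICs: h(0) = 0, h′(0) = 0, h′′(0) = -18.

f: a_k = 0, 6, -6, 8, -12, 96/5, -32, 384/7, -96, …
g: a_k = -3, -9, -27, -81, -243, -729, -2187, -6561, -19683, …
Product ⇒ symmetric product L₀, ord ≤ 2.
h=∫₀ˣh₀: take L = L₀·Dx.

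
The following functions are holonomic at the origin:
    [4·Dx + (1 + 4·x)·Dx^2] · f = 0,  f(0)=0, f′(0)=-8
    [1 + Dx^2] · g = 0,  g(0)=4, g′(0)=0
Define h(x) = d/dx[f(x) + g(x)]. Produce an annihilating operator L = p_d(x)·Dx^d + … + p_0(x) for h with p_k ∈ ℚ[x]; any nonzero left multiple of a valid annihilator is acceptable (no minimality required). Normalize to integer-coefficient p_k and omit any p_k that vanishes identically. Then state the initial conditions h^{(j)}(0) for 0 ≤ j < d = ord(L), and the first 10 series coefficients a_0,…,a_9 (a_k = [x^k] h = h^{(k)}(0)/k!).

f: a_k = 0, -8, 16, -128/3, 128, -2048/5, 4096/3, -32768/7, 16384, -524288/9, …
g: a_k = 4, 0, -2, 0, 1/6, 0, -1/180, 0, 1/10080, 0, …
h₀=f+g: left-lcm gives L₀, ord ≤ 4.
h₀' ⇒ L via d/dx closure of L₀.
L = (388 + 32·x + 64·x^2) + (33 + 140·x + 48·x^2 + 64·x^3)·Dx + (388 + 32·x + 64·x^2)·Dx^2 + (33 + 140·x + 48·x^2 + 64·x^3)·Dx^3  (order 3).
h: a_k = -8, 28, -128, 1538/3, -2048, 245759/30, -32768, 165150721/1260, -524288, 190253629439/90720, …
ICs: h(0) = -8, h′(0) = 28, h′′(0) = -256.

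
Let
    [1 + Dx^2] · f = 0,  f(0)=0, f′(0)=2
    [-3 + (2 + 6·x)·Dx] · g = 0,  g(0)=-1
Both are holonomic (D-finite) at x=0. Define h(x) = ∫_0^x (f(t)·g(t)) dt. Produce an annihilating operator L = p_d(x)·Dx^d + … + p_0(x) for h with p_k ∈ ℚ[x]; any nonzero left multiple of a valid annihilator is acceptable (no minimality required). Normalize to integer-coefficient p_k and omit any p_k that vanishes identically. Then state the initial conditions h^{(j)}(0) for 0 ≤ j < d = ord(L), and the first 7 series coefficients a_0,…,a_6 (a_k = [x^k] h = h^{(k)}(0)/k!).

L = (31 + 24·x + 36·x^2)·Dx + (-12 - 36·x)·Dx^2 + (4 + 24·x + 36·x^2)·Dx^3  (order 3).
h: a_k = 0, 0, -1, -1, 31/48, -23/40, 5699/5760, …
ICs: h(0) = 0, h′(0) = 0, h′′(0) = -2.

f: a_k = 0, 2, 0, -1/3, 0, 1/60, 0, …
g: a_k = -1, -3/2, 9/8, -27/16, 405/128, -1701/256, 15309/1024, …
f·g: L₀ = L_f ⊗_s L_g, ord ≤ 2·1.
∫: right-multiply L₀ by Dx.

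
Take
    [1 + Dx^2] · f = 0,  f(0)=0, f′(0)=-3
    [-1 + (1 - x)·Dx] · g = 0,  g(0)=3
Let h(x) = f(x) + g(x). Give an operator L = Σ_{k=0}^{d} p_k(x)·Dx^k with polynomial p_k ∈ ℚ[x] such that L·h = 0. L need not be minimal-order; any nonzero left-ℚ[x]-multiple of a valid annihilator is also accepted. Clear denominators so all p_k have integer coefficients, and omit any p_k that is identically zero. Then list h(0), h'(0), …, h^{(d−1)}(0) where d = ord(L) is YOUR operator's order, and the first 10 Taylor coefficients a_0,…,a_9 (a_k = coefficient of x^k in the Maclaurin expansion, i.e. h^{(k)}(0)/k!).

f: a_k = 0, -3, 0, 1/2, 0, -1/40, 0, 1/1680, 0, -1/120960, …
g: a_k = 3, 3, 3, 3, 3, 3, 3, 3, 3, 3, …
f+g: L₀ = lclm(L_f,L_g), ord ≤ 2+1.
L = (-7 + 2·x - x^2) + (3 - 5·x + 3·x^2 - x^3)·Dx + (-7 + 2·x - x^2)·Dx^2 + (3 - 5·x + 3·x^2 - x^3)·Dx^3  (order 3).
h: a_k = 3, 0, 3, 7/2, 3, 119/40, 3, 5041/1680, 3, 362879/120960, …
ICs: h(0) = 3, h′(0) = 0, h′′(0) = 6.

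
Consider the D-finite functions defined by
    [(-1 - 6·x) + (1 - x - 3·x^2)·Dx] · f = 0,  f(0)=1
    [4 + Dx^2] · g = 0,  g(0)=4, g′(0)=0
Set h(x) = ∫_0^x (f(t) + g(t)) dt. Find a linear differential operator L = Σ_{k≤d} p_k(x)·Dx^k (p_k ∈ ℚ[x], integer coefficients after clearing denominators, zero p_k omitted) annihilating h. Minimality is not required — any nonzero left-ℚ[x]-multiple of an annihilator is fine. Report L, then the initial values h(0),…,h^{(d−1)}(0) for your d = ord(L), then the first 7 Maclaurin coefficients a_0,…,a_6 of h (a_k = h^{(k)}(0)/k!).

L = (92 + 608·x + 512·x^2 + 1104·x^3 + 360·x^4 + 432·x^5)·Dx + (-24 + 4·x + 24·x^2 + 80·x^3 + 180·x^4 + 216·x^5 + 216·x^6)·Dx^2 + (23 + 152·x + 128·x^2 + 276·x^3 + 90·x^4 + 108·x^5)·Dx^3 + (-6 + x + 6·x^2 + 20·x^3 + 45·x^4 + 54·x^5 + 54·x^6)·Dx^4  (order 4).
h: a_k = 0, 5, 1/2, -4/3, 7/4, 13/3, 20/3, …
ICs: h(0) = 0, h′(0) = 5, h′′(0) = 1, h′′′(0) = -8.

f: a_k = 1, 1, 4, 7, 19, 40, 97, …
g: a_k = 4, 0, -8, 0, 8/3, 0, -16/45, …
L₀ := lclm(L_f,L_g); ord L₀ ≤ 1+2.
h=∫₀ˣh₀: take L = L₀·Dx.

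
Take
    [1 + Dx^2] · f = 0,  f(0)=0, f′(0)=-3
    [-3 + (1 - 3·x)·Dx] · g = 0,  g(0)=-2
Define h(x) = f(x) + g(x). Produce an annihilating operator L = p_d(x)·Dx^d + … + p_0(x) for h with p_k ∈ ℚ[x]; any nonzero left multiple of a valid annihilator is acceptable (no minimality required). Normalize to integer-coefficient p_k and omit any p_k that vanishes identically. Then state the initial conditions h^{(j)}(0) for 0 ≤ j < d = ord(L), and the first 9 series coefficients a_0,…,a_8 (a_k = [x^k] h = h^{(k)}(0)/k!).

f: a_k = 0, -3, 0, 1/2, 0, -1/40, 0, 1/1680, 0, …
g: a_k = -2, -6, -18, -54, -162, -486, -1458, -4374, -13122, …
h₀=f+g: left-lcm gives L₀, ord ≤ 3.
L = (-165 + 18·x - 27·x^2) + (19 - 63·x + 27·x^2 - 27·x^3)·Dx + (-165 + 18·x - 27·x^2)·Dx^2 + (19 - 63·x + 27·x^2 - 27·x^3)·Dx^3  (order 3).
h: a_k = -2, -9, -18, -107/2, -162, -19441/40, -1458, -7348319/1680, -13122, …
ICs: h(0) = -2, h′(0) = -9, h′′(0) = -36.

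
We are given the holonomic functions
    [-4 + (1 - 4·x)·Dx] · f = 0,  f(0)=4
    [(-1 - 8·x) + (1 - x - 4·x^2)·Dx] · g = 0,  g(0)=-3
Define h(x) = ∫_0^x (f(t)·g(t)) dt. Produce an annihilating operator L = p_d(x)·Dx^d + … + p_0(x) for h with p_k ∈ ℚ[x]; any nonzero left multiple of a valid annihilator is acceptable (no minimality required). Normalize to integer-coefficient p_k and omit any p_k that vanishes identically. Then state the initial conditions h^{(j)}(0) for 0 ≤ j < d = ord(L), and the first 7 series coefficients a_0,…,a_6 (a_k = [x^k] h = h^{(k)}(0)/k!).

L = (-5 + 48·x^2)·Dx + (1 - 5·x + 16·x^3)·Dx^2  (order 2).
h: a_k = 0, -12, -30, -100, -327, -1116, -3850, …
ICs: h(0) = 0, h′(0) = -12.

f: a_k = 4, 16, 64, 256, 1024, 4096, 16384, …
g: a_k = -3, -3, -15, -27, -87, -195, -543, …
Sym-product of L_f,L_g gives L₀ (≤ ord 1).
∫: right-multiply L₀ by Dx.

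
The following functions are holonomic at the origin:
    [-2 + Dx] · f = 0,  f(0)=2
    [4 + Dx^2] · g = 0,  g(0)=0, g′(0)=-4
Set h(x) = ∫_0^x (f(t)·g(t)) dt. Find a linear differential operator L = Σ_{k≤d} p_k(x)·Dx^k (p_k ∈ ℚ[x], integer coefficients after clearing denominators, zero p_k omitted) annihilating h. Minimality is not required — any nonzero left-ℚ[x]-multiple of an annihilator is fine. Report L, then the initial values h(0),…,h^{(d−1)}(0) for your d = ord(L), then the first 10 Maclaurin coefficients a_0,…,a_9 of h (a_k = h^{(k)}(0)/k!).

L = 8·Dx - 4·Dx^2 + Dx^3  (order 3).
h: a_k = 0, 0, -4, -16/3, -8/3, 0, 32/45, 128/315, 32/315, 0, …
ICs: h(0) = 0, h′(0) = 0, h′′(0) = -8.

f: a_k = 2, 4, 4, 8/3, 4/3, 8/15, 8/45, 16/315, 4/315, 8/2835, …
g: a_k = 0, -4, 0, 8/3, 0, -8/15, 0, 16/315, 0, -8/2835, …
L₀ := L_f ⊗_s L_g (sym. prod.), ord ≤ 2.
Integrate: L := L₀·Dx.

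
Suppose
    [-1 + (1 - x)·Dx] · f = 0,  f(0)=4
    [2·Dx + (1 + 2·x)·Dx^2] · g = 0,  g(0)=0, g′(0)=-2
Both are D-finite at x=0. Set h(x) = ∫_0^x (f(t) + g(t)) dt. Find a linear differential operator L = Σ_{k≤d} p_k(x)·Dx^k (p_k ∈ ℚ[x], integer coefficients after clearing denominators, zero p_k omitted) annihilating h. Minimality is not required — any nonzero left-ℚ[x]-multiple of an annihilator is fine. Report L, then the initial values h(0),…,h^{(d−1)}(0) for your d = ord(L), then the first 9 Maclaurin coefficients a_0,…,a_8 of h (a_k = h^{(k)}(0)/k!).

f: a_k = 4, 4, 4, 4, 4, 4, 4, 4, 4, …
g: a_k = 0, -2, 2, -8/3, 4, -32/5, 32/3, -128/7, 32, …
h₀=f+g: left-lcm gives L₀, ord ≤ 3.
∫: right-multiply L₀ by Dx.
L = (14 + 4·x)·Dx^2 + (-1 + 20·x + 8·x^2)·Dx^3 + (-2 - 3·x + 3·x^2 + 2·x^3)·Dx^4  (order 4).
h: a_k = 0, 4, 1, 2, 1/3, 8/5, -2/5, 44/21, -25/14, …
ICs: h(0) = 0, h′(0) = 4, h′′(0) = 2, h′′′(0) = 12.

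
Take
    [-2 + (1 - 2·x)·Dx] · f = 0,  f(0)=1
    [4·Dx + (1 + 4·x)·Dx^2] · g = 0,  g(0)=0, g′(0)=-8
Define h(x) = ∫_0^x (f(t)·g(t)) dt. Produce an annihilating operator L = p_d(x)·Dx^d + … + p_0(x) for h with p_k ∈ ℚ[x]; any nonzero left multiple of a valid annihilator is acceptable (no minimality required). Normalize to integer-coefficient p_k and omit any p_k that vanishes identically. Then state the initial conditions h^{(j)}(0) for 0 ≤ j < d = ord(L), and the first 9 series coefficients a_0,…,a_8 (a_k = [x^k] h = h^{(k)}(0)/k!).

L = 8·Dx + 24·x·Dx^2 + (-1 - 2·x + 8·x^2)·Dx^3  (order 3).
h: a_k = 0, 0, -4, 0, -32/3, 128/15, -2432/45, 512/5, -14208/35, …
ICs: h(0) = 0, h′(0) = 0, h′′(0) = -8.

f: a_k = 1, 2, 4, 8, 16, 32, 64, 128, 256, …
g: a_k = 0, -8, 16, -128/3, 128, -2048/5, 4096/3, -32768/7, 16384, …
Product ⇒ symmetric product L₀, ord ≤ 2.
h=∫h₀ ⇒ L = L₀·Dx.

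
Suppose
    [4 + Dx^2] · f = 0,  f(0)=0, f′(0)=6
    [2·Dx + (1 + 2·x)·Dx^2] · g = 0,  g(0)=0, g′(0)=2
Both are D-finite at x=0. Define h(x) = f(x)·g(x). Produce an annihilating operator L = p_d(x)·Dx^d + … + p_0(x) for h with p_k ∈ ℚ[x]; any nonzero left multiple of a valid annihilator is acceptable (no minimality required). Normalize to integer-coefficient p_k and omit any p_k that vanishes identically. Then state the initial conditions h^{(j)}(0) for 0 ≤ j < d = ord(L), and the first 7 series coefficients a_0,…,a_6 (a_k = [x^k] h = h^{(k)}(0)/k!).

L = (-48 + 192·x + 1216·x^2 + 2048·x^3 + 1024·x^4) + (32 + 320·x + 768·x^2 + 512·x^3)·Dx + (160·x + 672·x^2 + 1024·x^3 + 512·x^4)·Dx^2 + (8 + 80·x + 192·x^2 + 128·x^3)·Dx^3 + (3 + 28·x + 92·x^2 + 128·x^3 + 64·x^4)·Dx^4  (order 4).
h: a_k = 0, 0, 12, -12, 8, -16, 88/3, …
ICs: h(0) = 0, h′(0) = 0, h′′(0) = 24, h′′′(0) = -72.

f: a_k = 0, 6, 0, -4, 0, 4/5, 0, …
g: a_k = 0, 2, -2, 8/3, -4, 32/5, -32/3, …
f·g: L₀ = L_f ⊗_s L_g, ord ≤ 2·2.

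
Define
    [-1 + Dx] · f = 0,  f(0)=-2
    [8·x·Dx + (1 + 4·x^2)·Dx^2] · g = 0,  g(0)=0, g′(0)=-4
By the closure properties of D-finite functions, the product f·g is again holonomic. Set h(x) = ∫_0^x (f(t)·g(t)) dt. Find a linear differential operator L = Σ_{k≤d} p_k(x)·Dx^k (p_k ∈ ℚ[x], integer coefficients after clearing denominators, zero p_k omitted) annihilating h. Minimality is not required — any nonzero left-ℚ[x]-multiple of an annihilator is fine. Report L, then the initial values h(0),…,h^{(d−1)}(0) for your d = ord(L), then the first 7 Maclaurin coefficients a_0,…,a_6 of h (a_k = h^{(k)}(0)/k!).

f: a_k = -2, -2, -1, -1/3, -1/12, -1/60, -1/360, …
g: a_k = 0, -4, 0, 16/3, 0, -64/5, 0, …
Sym-product of L_f,L_g gives L₀ (≤ ord 2).
h=∫h₀ ⇒ L = L₀·Dx.
L = (1 - 8·x + 4·x^2)·Dx + (-2 + 8·x - 8·x^2)·Dx^2 + (1 + 4·x^2)·Dx^3  (order 3).
h: a_k = 0, 0, 4, 8/3, -5/3, -28/15, 103/30, …
ICs: h(0) = 0, h′(0) = 0, h′′(0) = 8.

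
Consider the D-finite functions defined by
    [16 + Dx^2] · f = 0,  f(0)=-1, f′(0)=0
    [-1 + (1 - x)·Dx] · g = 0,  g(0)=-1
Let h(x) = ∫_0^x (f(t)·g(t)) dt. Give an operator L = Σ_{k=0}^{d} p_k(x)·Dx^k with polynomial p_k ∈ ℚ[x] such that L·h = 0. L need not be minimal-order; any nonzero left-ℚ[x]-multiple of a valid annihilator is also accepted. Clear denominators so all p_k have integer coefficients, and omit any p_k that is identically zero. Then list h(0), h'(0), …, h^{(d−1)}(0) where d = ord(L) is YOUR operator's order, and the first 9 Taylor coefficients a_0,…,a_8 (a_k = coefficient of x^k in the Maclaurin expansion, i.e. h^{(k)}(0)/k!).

L = (-16 + 16·x)·Dx + 2·Dx^2 + (-1 + x)·Dx^3  (order 3).
h: a_k = 0, 1, 1/2, -7/3, -7/4, 11/15, 11/18, -13/45, -91/360, …
ICs: h(0) = 0, h′(0) = 1, h′′(0) = 1.

f: a_k = -1, 0, 8, 0, -32/3, 0, 256/45, 0, -512/315, …
g: a_k = -1, -1, -1, -1, -1, -1, -1, -1, -1, …
Sym-product of L_f,L_g gives L₀ (≤ ord 2).
∫: right-multiply L₀ by Dx.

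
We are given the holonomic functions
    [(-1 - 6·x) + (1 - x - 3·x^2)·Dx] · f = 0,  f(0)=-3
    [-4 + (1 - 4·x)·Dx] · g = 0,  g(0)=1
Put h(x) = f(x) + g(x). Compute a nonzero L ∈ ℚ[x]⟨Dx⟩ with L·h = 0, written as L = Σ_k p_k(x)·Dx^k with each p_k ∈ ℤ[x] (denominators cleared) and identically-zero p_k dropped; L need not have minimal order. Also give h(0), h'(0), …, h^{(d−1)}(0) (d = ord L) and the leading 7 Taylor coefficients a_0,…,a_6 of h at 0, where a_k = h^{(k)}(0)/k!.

f: a_k = -3, -3, -12, -21, -57, -120, -291, …
g: a_k = 1, 4, 16, 64, 256, 1024, 4096, …
Weyl lclm of L_f,L_g ⇒ L₀ (ord ≤ 2).
L = (-72·x + 72·x^2 - 96·x^3) + (8 - 6·x - 66·x^2 + 112·x^3 - 192·x^4)·Dx + (-1 + 7·x - 15·x^2 + 10·x^3 + 20·x^4 - 48·x^5)·Dx^2  (order 2).
h: a_k = -2, 1, 4, 43, 199, 904, 3805, …
ICs: h(0) = -2, h′(0) = 1.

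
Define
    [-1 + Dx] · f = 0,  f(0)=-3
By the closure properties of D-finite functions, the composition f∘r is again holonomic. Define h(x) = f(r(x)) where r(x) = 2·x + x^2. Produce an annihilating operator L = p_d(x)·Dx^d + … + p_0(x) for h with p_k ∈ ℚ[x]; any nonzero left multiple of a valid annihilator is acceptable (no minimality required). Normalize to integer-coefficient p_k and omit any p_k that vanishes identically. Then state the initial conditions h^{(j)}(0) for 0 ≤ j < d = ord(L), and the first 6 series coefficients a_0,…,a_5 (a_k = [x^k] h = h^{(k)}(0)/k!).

L = (-2 - 2·x) + Dx  (order 1).
h: a_k = -3, -6, -9, -10, -19/2, -39/5, …
ICs: h(0) = -3.

f: a_k = -3, -3, -3/2, -1/2, -1/8, -1/40, …
h₀=f(r): pull back L_f along r ⇒ L₀.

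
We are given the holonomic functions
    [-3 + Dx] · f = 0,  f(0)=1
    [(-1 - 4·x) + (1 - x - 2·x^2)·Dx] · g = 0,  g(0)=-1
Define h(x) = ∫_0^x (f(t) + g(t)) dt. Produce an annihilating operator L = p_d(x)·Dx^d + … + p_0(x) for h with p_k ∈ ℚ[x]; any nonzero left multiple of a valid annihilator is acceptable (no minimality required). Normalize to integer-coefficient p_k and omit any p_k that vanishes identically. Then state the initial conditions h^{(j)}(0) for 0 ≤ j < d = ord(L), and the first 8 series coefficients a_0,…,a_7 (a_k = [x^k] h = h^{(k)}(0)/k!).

f: a_k = 1, 3, 9/2, 9/2, 27/8, 81/40, 81/80, 243/560, …
g: a_k = -1, -1, -3, -5, -11, -21, -43, -85, …
h₀=f+g: left-lcm gives L₀, ord ≤ 2.
Integrate: L := L₀·Dx.
L = (9 + 9·x + 126·x^2 + 72·x^3)·Dx + (3 - 30·x - 51·x^2 + 36·x^3 + 36·x^4)·Dx^2 + (-2 + 9·x + 3·x^2 - 20·x^3 - 12·x^4)·Dx^3  (order 3).
h: a_k = 0, 0, 1, 1/2, -1/8, -61/40, -253/80, -3359/560, …
ICs: h(0) = 0, h′(0) = 0, h′′(0) = 2.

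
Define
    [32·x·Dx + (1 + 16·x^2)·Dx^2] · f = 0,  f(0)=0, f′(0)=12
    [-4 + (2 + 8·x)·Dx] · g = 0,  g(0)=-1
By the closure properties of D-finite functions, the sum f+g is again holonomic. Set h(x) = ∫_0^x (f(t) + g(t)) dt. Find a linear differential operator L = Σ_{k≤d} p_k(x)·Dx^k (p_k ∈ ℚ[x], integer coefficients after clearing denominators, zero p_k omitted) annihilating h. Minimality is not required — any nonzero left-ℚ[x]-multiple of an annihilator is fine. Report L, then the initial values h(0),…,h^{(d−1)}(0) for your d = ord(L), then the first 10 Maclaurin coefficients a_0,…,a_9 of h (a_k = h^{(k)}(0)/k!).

f: a_k = 0, 12, 0, -64, 0, 3072/5, 0, -49152/7, 0, 262144/3, …
g: a_k = -1, -2, 2, -4, 10, -28, 84, -264, 858, -2860, …
f+g: L₀ = lclm(L_f,L_g), ord ≤ 2+1.
∫: right-multiply L₀ by Dx.
L = (-32 - 320·x + 1536·x^2 + 3072·x^3)·Dx^2 + (-22 - 128·x + 320·x^2 + 6144·x^3 + 10752·x^4)·Dx^3 + (-1 + 12·x + 96·x^2 + 384·x^3 + 1792·x^4 + 3072·x^5)·Dx^4  (order 4).
h: a_k = 0, -1, 5, 2/3, -17, 2, 1466/15, 12, -6375/7, 286/3, …
ICs: h(0) = 0, h′(0) = -1, h′′(0) = 10, h′′′(0) = 4.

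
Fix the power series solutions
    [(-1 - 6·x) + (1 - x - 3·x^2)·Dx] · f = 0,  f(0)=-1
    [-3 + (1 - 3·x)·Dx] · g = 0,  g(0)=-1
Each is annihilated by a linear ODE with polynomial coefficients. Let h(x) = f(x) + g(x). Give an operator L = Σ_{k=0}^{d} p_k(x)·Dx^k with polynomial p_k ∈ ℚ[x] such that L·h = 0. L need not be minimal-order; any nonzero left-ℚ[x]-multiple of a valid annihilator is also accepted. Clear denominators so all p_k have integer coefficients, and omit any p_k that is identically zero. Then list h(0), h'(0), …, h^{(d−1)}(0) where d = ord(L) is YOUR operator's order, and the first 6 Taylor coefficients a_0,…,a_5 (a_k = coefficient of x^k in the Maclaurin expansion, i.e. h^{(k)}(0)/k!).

f: a_k = -1, -1, -4, -7, -19, -40, …
g: a_k = -1, -3, -9, -27, -81, -243, …
L₀ := lclm(L_f,L_g); ord L₀ ≤ 1+1.
L = (6 - 108·x + 162·x^2 - 162·x^3) + (10 - 6·x - 108·x^2 + 270·x^3 - 324·x^4)·Dx + (-2 + 14·x - 33·x^2 + 18·x^3 + 54·x^4 - 81·x^5)·Dx^2  (order 2).
h: a_k = -2, -4, -13, -34, -100, -283, …
ICs: h(0) = -2, h′(0) = -4.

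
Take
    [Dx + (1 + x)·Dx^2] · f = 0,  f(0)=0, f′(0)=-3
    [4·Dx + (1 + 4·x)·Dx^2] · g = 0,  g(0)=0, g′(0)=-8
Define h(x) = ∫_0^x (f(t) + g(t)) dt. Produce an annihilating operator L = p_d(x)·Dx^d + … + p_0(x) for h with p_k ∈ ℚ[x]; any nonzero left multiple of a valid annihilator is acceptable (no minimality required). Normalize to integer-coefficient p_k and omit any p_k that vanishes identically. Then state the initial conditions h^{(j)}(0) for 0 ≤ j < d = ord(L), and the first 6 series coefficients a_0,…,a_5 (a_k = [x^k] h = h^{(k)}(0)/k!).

L = 8·Dx^2 + (10 + 16·x)·Dx^3 + (1 + 5·x + 4·x^2)·Dx^4  (order 4).
h: a_k = 0, 0, -11/2, 35/6, -131/12, 103/4, …
ICs: h(0) = 0, h′(0) = 0, h′′(0) = -11, h′′′(0) = 35.

f: a_k = 0, -3, 3/2, -1, 3/4, -3/5, …
g: a_k = 0, -8, 16, -128/3, 128, -2048/5, …
f+g: L₀ = lclm(L_f,L_g), ord ≤ 2+2.
h=∫h₀ ⇒ L = L₀·Dx.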